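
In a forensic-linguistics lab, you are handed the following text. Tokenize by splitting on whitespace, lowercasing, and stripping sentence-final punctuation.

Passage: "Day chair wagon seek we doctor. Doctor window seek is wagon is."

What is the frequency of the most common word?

Frequencies: wagon:2, seek:2, doctor:2, is:2, day:1, chair:1, we:1, window:1
Most common: 'wagon' with frequency 2.

2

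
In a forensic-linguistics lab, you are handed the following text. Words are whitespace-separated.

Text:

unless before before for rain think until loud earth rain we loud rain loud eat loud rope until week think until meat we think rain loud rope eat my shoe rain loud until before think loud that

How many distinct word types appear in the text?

16

Distinct types: {before, earth, eat, for, loud, meat, my, rain, rope, shoe, that, think, unless, until, we, week}
V = 16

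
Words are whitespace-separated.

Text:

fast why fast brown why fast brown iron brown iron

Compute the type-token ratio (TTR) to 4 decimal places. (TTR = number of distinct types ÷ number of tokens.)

0.4000

N = 10 tokens, V = 4 types.
TTR = V / N = 4 / 10 = 0.4000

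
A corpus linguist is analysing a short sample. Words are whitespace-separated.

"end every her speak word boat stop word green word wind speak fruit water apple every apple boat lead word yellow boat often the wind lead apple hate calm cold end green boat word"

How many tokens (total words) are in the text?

Tokens: end, every, her, speak, word, boat, stop, word, green, word, wind, speak, fruit, water, apple, every, apple, boat, lead, word, yellow, boat, often, the, wind, lead, apple, hate, calm, cold, end, green, boat, word
N = 34

34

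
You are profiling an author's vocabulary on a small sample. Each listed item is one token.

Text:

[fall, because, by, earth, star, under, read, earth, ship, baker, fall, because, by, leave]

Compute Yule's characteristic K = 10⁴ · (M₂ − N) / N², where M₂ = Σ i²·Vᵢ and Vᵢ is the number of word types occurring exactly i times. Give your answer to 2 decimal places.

Frequencies: fall:2, because:2, by:2, earth:2, star:1, under:1, read:1, ship:1, baker:1, leave:1
N = 14. Frequency spectrum: V_1=6, V_2=4
M₂ = 1²·6 + 2²·4 = 22
K = 10000 × (22 − 14) / 14² = 408.16

408.16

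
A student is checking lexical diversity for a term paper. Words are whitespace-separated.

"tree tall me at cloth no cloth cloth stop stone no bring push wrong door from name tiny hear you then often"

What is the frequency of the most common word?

Frequencies: cloth:3, no:2, tree:1, tall:1, me:1, at:1, stop:1, stone:1, bring:1, push:1, wrong:1, door:1, from:1, name:1, tiny:1, hear:1, you:1, then:1, often:1
Most common: 'cloth' with frequency 3.

3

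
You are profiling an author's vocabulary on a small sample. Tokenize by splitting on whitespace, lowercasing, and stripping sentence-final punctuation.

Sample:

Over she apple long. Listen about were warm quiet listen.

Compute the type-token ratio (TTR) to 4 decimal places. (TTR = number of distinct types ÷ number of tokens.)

N = 10 tokens, V = 9 types.
TTR = V / N = 9 / 10 = 0.9000

0.9000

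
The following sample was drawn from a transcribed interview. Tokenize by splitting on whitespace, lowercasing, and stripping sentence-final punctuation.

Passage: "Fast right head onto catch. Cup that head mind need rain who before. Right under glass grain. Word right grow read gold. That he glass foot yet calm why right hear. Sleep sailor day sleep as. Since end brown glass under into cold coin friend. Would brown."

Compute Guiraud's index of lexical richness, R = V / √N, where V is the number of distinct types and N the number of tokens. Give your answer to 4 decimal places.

5.3970

N = 47, V = 37.
√N = 6.855655
R = 37 / 6.855655 = 5.3970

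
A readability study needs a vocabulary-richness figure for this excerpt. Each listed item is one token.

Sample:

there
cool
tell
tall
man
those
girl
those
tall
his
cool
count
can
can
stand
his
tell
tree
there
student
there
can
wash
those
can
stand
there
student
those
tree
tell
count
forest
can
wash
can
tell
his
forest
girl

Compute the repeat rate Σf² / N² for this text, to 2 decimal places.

0.08

Frequencies: can:6, there:4, tell:4, those:4, his:3, cool:2, tall:2, girl:2, count:2, stand:2, tree:2, student:2, wash:2, forest:2, man:1
Σf² = 130; N² = 1600
Repeat rate = 130 / 1600 = 0.08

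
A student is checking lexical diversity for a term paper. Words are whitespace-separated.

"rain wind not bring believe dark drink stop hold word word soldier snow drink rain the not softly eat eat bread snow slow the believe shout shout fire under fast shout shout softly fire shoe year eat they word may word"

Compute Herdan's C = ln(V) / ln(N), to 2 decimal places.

0.87

N = 41, V = 25.
ln(V) = 3.218876, ln(N) = 3.713572
C = 3.218876 / 3.713572 = 0.87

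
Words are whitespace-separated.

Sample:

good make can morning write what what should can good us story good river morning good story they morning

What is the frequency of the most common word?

4

Frequencies: good:4, morning:3, can:2, what:2, story:2, make:1, write:1, should:1, us:1, river:1, they:1
Most common: 'good' with frequency 4.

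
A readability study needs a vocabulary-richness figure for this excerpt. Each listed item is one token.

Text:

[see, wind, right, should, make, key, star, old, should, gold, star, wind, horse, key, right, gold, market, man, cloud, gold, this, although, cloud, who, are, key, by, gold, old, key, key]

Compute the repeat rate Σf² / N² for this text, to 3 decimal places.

Frequencies: key:5, gold:4, wind:2, right:2, should:2, star:2, old:2, cloud:2, see:1, make:1, horse:1, market:1, man:1, this:1, although:1, who:1, are:1, by:1
Σf² = 75; N² = 961
Repeat rate = 75 / 961 = 0.078

0.078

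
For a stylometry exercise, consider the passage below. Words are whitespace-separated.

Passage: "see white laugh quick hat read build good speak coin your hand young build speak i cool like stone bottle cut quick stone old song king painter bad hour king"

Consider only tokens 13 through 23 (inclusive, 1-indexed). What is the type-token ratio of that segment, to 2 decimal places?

0.91

Segment tokens 13–23: young, build, speak, i, cool, like, stone, bottle, cut, quick, stone
Segment N = 11, segment V = 10.
TTR = 10 / 11 = 0.91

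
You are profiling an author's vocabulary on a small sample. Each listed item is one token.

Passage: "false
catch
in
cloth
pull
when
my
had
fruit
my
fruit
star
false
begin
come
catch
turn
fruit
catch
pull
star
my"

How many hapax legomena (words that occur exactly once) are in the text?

Frequencies: catch:3, my:3, fruit:3, false:2, pull:2, star:2, in:1, cloth:1, when:1, had:1, begin:1, come:1, turn:1
Hapax (freq=1): begin, cloth, come, had, in, turn, when

7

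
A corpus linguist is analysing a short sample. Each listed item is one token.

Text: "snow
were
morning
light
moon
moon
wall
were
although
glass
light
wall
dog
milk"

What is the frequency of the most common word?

2

Frequencies: were:2, light:2, moon:2, wall:2, snow:1, morning:1, although:1, glass:1, dog:1, milk:1
Most common: 'were' with frequency 2.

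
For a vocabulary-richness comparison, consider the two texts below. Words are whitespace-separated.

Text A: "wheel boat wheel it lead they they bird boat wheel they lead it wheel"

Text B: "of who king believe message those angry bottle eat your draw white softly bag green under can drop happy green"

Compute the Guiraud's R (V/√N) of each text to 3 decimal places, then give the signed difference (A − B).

A: V=6, N=14, R=1.604
B: V=19, N=20, R=4.249
Difference = 1.604 − 4.249 = -2.645

-2.645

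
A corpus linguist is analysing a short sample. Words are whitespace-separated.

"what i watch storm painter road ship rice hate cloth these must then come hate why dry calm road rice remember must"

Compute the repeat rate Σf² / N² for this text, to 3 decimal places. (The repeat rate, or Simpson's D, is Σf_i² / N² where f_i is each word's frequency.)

0.062

Frequencies: road:2, rice:2, hate:2, must:2, what:1, i:1, watch:1, storm:1, painter:1, ship:1, cloth:1, these:1, then:1, come:1, why:1, dry:1, calm:1, remember:1
Σf² = 30; N² = 484
Repeat rate = 30 / 484 = 0.062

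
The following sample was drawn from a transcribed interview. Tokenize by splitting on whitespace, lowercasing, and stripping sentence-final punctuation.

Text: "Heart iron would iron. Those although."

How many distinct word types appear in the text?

5

Distinct types: {although, heart, iron, those, would}
V = 5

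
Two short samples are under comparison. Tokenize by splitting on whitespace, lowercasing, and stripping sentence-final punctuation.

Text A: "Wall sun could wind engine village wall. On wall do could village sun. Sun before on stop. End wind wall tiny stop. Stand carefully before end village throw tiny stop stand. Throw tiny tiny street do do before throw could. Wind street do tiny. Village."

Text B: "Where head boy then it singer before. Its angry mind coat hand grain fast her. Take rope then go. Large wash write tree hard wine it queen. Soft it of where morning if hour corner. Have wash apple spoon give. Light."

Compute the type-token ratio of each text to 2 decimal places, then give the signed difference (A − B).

-0.52

TTR(A) = 16/45 = 0.36
TTR(B) = 36/41 = 0.88
Difference = 0.36 − 0.88 = -0.52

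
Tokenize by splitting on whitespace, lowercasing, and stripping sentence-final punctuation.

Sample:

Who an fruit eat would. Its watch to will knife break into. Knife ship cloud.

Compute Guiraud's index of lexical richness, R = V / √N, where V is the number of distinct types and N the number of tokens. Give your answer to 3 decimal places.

N = 15, V = 14.
√N = 3.872983
R = 14 / 3.872983 = 3.615

3.615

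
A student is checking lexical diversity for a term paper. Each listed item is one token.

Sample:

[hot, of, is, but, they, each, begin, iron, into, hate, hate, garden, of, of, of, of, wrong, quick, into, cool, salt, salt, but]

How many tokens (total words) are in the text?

Tokens: hot, of, is, but, they, each, begin, iron, into, hate, hate, garden, of, of, of, of, wrong, quick, into, cool, salt, salt, but
N = 23

23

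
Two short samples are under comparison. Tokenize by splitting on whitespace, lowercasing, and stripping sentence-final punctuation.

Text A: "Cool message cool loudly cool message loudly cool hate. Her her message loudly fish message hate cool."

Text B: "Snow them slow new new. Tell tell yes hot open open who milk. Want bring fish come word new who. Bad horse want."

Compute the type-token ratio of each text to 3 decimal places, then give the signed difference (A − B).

-0.386

TTR(A) = 6/17 = 0.353
TTR(B) = 17/23 = 0.739
Difference = 0.353 − 0.739 = -0.386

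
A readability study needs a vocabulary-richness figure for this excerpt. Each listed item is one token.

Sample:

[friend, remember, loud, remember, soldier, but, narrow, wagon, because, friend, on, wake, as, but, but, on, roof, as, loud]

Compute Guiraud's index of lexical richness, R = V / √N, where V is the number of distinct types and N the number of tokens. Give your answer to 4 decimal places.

2.7530

N = 19, V = 12.
√N = 4.358899
R = 12 / 4.358899 = 2.7530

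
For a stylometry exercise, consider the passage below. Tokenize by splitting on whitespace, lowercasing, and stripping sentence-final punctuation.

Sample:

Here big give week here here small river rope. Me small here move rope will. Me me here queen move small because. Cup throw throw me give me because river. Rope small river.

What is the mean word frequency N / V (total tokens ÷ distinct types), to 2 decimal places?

N = 33 tokens, V = 14 types.
Mean frequency = N / V = 33 / 14 = 2.36

2.36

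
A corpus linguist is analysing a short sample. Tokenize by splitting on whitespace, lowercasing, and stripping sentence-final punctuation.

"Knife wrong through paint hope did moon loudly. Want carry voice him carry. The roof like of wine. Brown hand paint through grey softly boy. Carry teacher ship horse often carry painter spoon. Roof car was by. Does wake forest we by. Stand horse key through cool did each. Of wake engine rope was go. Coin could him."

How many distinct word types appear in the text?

44

Distinct types: {boy, brown, by, car, carry, coin, cool, could, did, does, each, engine, forest, go, grey, hand, him, hope, horse, key, knife, like, loudly, moon, of, often, paint, painter, roof, rope, ship, softly, spoon, stand, teacher, the, through, voice, wake, want, was, we, wine, wrong}
V = 44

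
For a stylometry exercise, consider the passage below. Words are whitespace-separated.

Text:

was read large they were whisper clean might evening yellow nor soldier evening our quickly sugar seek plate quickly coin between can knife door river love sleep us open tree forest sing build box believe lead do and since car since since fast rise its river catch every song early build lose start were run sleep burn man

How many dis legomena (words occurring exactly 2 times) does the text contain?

6

Frequencies: since:3, were:2, evening:2, quickly:2, river:2, sleep:2, build:2, was:1, read:1, large:1, they:1, whisper:1, clean:1, might:1, yellow:1, nor:1, soldier:1, our:1, sugar:1, seek:1, … (30 more, each freq 1)
Words with frequency 2: build, evening, quickly, river, sleep, were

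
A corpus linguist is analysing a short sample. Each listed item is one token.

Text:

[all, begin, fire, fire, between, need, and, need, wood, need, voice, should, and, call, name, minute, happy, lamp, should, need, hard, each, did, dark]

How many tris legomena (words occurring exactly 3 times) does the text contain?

0

Frequencies: need:4, fire:2, and:2, should:2, all:1, begin:1, between:1, wood:1, voice:1, call:1, name:1, minute:1, happy:1, lamp:1, hard:1, each:1, did:1, dark:1
Words with frequency 3: (none)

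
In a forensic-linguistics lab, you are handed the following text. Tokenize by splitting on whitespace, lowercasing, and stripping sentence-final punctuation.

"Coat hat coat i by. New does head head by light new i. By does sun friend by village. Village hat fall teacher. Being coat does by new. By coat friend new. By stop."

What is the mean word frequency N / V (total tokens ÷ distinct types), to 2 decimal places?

2.27

N = 34 tokens, V = 15 types.
Mean frequency = N / V = 34 / 15 = 2.27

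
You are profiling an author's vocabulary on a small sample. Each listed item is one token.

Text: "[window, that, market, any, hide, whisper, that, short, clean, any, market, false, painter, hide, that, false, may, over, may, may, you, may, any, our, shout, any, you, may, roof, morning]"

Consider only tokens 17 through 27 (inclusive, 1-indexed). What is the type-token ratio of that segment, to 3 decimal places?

Segment tokens 17–27: may, over, may, may, you, may, any, our, shout, any, you
Segment N = 11, segment V = 6.
TTR = 6 / 11 = 0.545

0.545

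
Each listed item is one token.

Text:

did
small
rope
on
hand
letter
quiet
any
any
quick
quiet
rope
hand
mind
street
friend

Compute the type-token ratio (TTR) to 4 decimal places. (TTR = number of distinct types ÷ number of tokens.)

0.7500

N = 16 tokens, V = 12 types.
TTR = V / N = 12 / 16 = 0.7500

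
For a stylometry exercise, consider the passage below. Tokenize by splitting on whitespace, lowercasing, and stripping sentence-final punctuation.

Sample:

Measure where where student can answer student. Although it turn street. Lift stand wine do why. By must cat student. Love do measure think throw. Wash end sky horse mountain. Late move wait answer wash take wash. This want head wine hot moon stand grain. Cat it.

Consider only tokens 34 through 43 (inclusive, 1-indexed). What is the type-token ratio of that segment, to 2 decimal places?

Segment tokens 34–43: answer, wash, take, wash, this, want, head, wine, hot, moon
Segment N = 10, segment V = 9.
TTR = 9 / 10 = 0.90

0.90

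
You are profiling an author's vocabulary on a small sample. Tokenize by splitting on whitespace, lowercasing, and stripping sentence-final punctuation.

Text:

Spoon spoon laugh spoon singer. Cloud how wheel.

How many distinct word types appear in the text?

6

Distinct types: {cloud, how, laugh, singer, spoon, wheel}
V = 6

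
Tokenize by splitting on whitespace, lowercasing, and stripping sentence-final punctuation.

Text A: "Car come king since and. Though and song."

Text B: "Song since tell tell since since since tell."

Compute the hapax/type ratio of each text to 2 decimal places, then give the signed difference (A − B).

A: hapax=6, V=7, ratio=0.86
B: hapax=1, V=3, ratio=0.33
Difference = 0.86 − 0.33 = 0.53

0.53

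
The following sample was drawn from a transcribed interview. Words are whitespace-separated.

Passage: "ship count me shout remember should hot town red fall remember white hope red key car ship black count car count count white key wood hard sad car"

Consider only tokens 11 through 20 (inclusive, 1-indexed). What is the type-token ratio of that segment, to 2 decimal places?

Segment tokens 11–20: remember, white, hope, red, key, car, ship, black, count, car
Segment N = 10, segment V = 9.
TTR = 9 / 10 = 0.90

0.90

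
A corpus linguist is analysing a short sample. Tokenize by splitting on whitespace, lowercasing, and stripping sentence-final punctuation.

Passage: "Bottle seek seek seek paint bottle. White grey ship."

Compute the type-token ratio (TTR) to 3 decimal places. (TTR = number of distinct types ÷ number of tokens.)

0.667

N = 9 tokens, V = 6 types.
TTR = V / N = 6 / 9 = 0.667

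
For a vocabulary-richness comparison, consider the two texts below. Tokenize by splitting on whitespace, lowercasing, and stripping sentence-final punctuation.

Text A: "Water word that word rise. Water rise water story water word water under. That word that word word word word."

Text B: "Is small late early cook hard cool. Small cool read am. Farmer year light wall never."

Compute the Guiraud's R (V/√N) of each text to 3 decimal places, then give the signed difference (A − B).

A: V=6, N=20, R=1.342
B: V=14, N=16, R=3.500
Difference = 1.342 − 3.500 = -2.158

-2.158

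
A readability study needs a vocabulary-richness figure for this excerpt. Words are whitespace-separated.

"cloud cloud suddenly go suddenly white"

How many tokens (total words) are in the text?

Tokens: cloud, cloud, suddenly, go, suddenly, white
N = 6

6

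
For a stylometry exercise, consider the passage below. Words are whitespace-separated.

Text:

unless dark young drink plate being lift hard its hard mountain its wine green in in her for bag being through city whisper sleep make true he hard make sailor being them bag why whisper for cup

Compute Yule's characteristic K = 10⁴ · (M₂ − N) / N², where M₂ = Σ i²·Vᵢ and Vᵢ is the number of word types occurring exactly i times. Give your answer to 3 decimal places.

Frequencies: being:3, hard:3, its:2, in:2, for:2, bag:2, whisper:2, make:2, unless:1, dark:1, young:1, drink:1, plate:1, lift:1, mountain:1, wine:1, green:1, her:1, through:1, city:1, … (7 more, each freq 1)
N = 37. Frequency spectrum: V_1=19, V_2=6, V_3=2
M₂ = 1²·19 + 2²·6 + 3²·2 = 61
K = 10000 × (61 − 37) / 37² = 175.310

175.310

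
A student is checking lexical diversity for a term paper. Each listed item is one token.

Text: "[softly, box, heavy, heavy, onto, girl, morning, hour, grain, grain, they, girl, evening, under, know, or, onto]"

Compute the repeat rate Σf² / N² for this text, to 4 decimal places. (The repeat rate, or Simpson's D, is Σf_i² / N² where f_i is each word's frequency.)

0.0865

Frequencies: heavy:2, onto:2, girl:2, grain:2, softly:1, box:1, morning:1, hour:1, they:1, evening:1, under:1, know:1, or:1
Σf² = 25; N² = 289
Repeat rate = 25 / 289 = 0.0865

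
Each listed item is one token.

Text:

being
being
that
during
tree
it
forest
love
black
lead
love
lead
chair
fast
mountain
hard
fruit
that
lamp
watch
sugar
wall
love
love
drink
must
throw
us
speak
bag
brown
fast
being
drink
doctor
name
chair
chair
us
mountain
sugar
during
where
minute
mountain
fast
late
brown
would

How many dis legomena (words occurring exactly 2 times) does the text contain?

Frequencies: love:4, being:3, chair:3, fast:3, mountain:3, that:2, during:2, lead:2, sugar:2, drink:2, us:2, brown:2, tree:1, it:1, forest:1, black:1, hard:1, fruit:1, lamp:1, watch:1, … (11 more, each freq 1)
Words with frequency 2: brown, drink, during, lead, sugar, that, us

7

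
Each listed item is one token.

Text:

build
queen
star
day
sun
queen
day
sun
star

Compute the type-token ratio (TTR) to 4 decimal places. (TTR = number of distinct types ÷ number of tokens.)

0.5556

N = 9 tokens, V = 5 types.
TTR = V / N = 5 / 9 = 0.5556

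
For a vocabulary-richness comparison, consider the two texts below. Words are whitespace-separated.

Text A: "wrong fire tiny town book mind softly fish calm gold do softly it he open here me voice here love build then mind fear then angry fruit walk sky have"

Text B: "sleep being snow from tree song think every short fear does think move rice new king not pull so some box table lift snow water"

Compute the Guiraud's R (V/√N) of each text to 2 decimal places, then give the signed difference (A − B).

A: V=26, N=30, R=4.75
B: V=23, N=25, R=4.60
Difference = 4.75 − 4.60 = 0.15

0.15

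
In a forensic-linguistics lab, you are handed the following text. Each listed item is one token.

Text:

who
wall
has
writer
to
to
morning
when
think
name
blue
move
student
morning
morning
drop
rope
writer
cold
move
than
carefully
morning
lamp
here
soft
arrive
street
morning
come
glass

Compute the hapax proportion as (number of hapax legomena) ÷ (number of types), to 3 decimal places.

Frequencies: morning:5, writer:2, to:2, move:2, who:1, wall:1, has:1, when:1, think:1, name:1, blue:1, student:1, drop:1, rope:1, cold:1, than:1, carefully:1, lamp:1, here:1, soft:1, … (4 more, each freq 1)
Hapax count = 20; type count = 24.
Ratio = 20 / 24 = 0.833

0.833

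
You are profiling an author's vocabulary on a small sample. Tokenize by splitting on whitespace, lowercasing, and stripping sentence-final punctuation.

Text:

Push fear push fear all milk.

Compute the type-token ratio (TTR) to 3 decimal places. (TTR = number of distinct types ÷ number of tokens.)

0.667

N = 6 tokens, V = 4 types.
TTR = V / N = 4 / 6 = 0.667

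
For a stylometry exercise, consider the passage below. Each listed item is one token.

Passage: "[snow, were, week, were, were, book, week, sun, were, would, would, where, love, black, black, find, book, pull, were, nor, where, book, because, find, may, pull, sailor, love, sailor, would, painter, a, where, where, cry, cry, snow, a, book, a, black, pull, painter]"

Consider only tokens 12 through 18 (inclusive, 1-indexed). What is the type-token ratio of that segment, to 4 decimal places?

0.8571

Segment tokens 12–18: where, love, black, black, find, book, pull
Segment N = 7, segment V = 6.
TTR = 6 / 7 = 0.8571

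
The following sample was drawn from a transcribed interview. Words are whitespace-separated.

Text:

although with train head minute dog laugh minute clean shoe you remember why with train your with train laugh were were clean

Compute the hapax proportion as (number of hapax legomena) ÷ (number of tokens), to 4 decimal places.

Frequencies: with:3, train:3, minute:2, laugh:2, clean:2, were:2, although:1, head:1, dog:1, shoe:1, you:1, remember:1, why:1, your:1
Hapax count = 8; token count = 22.
Ratio = 8 / 22 = 0.3636

0.3636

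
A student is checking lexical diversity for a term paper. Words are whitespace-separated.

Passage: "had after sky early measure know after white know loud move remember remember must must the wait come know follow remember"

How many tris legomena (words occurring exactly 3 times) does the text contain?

2

Frequencies: know:3, remember:3, after:2, must:2, had:1, sky:1, early:1, measure:1, white:1, loud:1, move:1, the:1, wait:1, come:1, follow:1
Words with frequency 3: know, remember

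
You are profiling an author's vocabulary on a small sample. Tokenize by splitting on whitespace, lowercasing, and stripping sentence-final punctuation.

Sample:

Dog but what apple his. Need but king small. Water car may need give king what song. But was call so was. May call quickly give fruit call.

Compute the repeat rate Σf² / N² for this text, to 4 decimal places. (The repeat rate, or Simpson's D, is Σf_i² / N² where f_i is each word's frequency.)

Frequencies: but:3, call:3, what:2, need:2, king:2, may:2, give:2, was:2, dog:1, apple:1, his:1, small:1, water:1, car:1, song:1, so:1, quickly:1, fruit:1
Σf² = 52; N² = 784
Repeat rate = 52 / 784 = 0.0663

0.0663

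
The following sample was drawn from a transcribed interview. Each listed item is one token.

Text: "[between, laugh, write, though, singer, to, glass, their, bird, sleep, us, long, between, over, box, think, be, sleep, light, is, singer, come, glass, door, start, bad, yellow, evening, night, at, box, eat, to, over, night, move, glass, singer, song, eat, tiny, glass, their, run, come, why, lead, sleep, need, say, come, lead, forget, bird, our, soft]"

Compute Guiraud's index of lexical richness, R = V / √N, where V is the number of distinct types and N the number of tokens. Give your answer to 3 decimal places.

5.078

N = 56, V = 38.
√N = 7.483315
R = 38 / 7.483315 = 5.078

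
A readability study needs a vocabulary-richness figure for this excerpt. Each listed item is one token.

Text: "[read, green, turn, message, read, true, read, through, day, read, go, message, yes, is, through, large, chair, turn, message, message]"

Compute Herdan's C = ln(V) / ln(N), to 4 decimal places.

0.8295

N = 20, V = 12.
ln(V) = 2.484907, ln(N) = 2.995732
C = 2.484907 / 2.995732 = 0.8295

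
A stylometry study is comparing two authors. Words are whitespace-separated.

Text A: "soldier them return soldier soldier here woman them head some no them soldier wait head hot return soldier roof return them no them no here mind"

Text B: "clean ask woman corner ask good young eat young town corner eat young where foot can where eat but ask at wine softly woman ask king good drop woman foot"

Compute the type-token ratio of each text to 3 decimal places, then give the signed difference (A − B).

-0.105

TTR(A) = 12/26 = 0.462
TTR(B) = 17/30 = 0.567
Difference = 0.462 − 0.567 = -0.105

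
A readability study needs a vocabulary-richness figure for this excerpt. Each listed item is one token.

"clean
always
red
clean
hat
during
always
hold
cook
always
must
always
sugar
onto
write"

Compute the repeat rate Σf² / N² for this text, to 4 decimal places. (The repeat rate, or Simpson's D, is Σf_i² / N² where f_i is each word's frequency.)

0.1289

Frequencies: always:4, clean:2, red:1, hat:1, during:1, hold:1, cook:1, must:1, sugar:1, onto:1, write:1
Σf² = 29; N² = 225
Repeat rate = 29 / 225 = 0.1289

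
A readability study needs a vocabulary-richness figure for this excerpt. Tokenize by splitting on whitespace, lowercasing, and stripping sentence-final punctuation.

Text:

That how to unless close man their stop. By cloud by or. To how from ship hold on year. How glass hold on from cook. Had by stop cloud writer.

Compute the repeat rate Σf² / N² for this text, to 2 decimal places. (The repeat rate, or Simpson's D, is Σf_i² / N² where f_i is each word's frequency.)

Frequencies: how:3, by:3, to:2, stop:2, cloud:2, from:2, hold:2, on:2, that:1, unless:1, close:1, man:1, their:1, or:1, ship:1, year:1, glass:1, cook:1, had:1, writer:1
Σf² = 54; N² = 900
Repeat rate = 54 / 900 = 0.06

0.06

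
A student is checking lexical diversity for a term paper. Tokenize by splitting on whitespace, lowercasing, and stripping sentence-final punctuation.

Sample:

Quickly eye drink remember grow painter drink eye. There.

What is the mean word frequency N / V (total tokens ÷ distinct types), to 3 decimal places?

1.286

N = 9 tokens, V = 7 types.
Mean frequency = N / V = 9 / 7 = 1.286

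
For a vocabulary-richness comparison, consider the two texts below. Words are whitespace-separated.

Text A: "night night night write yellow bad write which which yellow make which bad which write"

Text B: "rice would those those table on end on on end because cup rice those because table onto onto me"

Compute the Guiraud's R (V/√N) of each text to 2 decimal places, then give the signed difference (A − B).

A: V=6, N=15, R=1.55
B: V=10, N=19, R=2.29
Difference = 1.55 − 2.29 = -0.74

-0.74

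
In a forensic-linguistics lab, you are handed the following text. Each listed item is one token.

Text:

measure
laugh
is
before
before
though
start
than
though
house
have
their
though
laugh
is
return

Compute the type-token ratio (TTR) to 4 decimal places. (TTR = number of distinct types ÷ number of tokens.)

N = 16 tokens, V = 11 types.
TTR = V / N = 11 / 16 = 0.6875

0.6875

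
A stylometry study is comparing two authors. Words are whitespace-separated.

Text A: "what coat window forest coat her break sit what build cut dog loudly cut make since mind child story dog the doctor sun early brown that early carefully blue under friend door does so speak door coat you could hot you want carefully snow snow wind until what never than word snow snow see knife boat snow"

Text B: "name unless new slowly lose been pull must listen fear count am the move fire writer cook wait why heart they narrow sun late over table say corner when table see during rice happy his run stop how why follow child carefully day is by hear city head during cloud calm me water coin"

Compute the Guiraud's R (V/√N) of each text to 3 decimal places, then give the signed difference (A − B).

A: V=43, N=57, R=5.695
B: V=51, N=54, R=6.940
Difference = 5.695 − 6.940 = -1.245

-1.245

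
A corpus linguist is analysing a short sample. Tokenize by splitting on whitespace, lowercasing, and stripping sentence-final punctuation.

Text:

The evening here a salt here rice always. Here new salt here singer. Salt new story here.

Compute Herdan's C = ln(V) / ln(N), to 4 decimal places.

N = 17, V = 10.
ln(V) = 2.302585, ln(N) = 2.833213
C = 2.302585 / 2.833213 = 0.8127

0.8127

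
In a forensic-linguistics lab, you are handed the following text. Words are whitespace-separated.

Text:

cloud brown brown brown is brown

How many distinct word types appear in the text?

3

Distinct types: {brown, cloud, is}
V = 3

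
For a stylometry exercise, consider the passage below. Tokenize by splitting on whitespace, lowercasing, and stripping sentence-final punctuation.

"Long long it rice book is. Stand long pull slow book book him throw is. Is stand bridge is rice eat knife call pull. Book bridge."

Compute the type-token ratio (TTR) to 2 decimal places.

N = 26 tokens, V = 14 types.
TTR = V / N = 14 / 26 = 0.54

0.54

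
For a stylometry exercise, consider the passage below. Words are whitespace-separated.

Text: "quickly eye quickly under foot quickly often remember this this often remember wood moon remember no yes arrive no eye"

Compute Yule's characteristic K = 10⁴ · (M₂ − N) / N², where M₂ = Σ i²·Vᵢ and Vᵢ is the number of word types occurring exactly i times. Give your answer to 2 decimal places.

Frequencies: quickly:3, remember:3, eye:2, often:2, this:2, no:2, under:1, foot:1, wood:1, moon:1, yes:1, arrive:1
N = 20. Frequency spectrum: V_1=6, V_2=4, V_3=2
M₂ = 1²·6 + 2²·4 + 3²·2 = 40
K = 10000 × (40 − 20) / 20² = 500.00

500.00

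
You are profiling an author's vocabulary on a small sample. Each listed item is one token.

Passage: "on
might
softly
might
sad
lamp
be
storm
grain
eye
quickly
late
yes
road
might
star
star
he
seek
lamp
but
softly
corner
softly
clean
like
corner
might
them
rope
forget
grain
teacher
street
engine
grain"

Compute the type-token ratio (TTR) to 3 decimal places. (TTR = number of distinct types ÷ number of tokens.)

0.722

N = 36 tokens, V = 26 types.
TTR = V / N = 26 / 36 = 0.722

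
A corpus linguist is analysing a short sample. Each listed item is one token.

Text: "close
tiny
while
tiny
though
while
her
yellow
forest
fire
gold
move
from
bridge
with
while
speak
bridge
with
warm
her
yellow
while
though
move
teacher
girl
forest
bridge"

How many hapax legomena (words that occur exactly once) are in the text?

Frequencies: while:4, bridge:3, tiny:2, though:2, her:2, yellow:2, forest:2, move:2, with:2, close:1, fire:1, gold:1, from:1, speak:1, warm:1, teacher:1, girl:1
Hapax (freq=1): close, fire, from, girl, gold, speak, teacher, warm

8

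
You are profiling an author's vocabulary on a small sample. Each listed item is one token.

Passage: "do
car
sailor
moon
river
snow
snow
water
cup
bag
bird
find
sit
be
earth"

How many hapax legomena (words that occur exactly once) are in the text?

13

Frequencies: snow:2, do:1, car:1, sailor:1, moon:1, river:1, water:1, cup:1, bag:1, bird:1, find:1, sit:1, be:1, earth:1
Hapax (freq=1): bag, be, bird, car, cup, do, earth, find, moon, river, sailor, sit, water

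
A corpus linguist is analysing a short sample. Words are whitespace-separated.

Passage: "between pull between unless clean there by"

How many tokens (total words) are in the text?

Tokens: between, pull, between, unless, clean, there, by
N = 7

7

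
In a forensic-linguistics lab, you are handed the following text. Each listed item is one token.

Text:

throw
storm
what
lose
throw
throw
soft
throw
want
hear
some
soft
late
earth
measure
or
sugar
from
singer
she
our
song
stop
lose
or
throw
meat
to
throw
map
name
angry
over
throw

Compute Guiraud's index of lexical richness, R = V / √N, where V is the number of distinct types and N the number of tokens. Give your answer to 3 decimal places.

4.287

N = 34, V = 25.
√N = 5.830952
R = 25 / 5.830952 = 4.287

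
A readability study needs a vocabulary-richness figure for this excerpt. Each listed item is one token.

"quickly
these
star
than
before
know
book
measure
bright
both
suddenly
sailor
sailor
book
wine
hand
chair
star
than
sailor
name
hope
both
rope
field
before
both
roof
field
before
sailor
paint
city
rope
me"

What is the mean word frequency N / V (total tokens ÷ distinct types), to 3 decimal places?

N = 35 tokens, V = 23 types.
Mean frequency = N / V = 35 / 23 = 1.522

1.522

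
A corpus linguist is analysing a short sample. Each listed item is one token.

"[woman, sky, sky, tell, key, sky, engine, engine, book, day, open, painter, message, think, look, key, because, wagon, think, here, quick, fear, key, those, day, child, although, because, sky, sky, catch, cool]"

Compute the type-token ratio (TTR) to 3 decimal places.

N = 32 tokens, V = 22 types.
TTR = V / N = 22 / 32 = 0.688

0.688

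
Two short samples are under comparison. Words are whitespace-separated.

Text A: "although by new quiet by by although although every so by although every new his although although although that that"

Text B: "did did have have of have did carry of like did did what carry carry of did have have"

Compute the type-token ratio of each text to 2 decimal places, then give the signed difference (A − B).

TTR(A) = 8/20 = 0.40
TTR(B) = 6/19 = 0.32
Difference = 0.40 − 0.32 = 0.08

0.08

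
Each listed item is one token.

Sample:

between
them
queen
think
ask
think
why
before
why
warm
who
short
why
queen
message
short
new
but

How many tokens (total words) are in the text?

Tokens: between, them, queen, think, ask, think, why, before, why, warm, who, short, why, queen, message, short, new, but
N = 18

18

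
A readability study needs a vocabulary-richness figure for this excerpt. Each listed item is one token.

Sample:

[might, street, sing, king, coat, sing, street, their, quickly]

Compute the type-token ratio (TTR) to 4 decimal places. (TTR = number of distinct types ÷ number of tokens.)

0.7778

N = 9 tokens, V = 7 types.
TTR = V / N = 7 / 9 = 0.7778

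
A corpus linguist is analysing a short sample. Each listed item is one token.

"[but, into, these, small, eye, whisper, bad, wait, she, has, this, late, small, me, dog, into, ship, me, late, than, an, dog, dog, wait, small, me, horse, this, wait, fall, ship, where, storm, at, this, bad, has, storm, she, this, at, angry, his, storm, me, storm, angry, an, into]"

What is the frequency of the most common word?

Frequencies: this:4, me:4, storm:4, into:3, small:3, wait:3, dog:3, bad:2, she:2, has:2, late:2, ship:2, an:2, at:2, angry:2, but:1, these:1, eye:1, whisper:1, than:1, … (4 more, each freq 1)
Most common: 'this' with frequency 4.

4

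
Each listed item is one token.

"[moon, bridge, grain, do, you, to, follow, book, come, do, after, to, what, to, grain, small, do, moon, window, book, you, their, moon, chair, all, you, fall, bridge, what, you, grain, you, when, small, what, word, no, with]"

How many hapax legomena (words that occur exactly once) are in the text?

12

Frequencies: you:5, moon:3, grain:3, do:3, to:3, what:3, bridge:2, book:2, small:2, follow:1, come:1, after:1, window:1, their:1, chair:1, all:1, fall:1, when:1, word:1, no:1, … (1 more, each freq 1)
Hapax (freq=1): after, all, chair, come, fall, follow, no, their, when, window, with, word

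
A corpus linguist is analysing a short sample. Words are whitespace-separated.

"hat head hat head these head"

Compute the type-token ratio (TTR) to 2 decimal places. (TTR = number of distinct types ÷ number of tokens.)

N = 6 tokens, V = 3 types.
TTR = V / N = 3 / 6 = 0.50

0.50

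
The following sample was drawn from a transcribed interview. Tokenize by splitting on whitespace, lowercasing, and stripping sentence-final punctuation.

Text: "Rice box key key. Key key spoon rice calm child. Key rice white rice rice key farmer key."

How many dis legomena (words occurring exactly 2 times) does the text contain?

Frequencies: key:7, rice:5, box:1, spoon:1, calm:1, child:1, white:1, farmer:1
Words with frequency 2: (none)

0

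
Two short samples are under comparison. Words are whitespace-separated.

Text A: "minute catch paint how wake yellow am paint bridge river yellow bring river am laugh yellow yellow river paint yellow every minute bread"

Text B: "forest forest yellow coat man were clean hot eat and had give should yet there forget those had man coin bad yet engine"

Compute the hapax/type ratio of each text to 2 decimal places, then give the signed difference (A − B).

A: hapax=8, V=13, ratio=0.62
B: hapax=15, V=19, ratio=0.79
Difference = 0.62 − 0.79 = -0.17

-0.17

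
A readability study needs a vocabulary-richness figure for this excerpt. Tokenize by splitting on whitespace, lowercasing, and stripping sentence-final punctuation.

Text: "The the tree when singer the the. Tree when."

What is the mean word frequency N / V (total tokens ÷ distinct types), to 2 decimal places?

2.25

N = 9 tokens, V = 4 types.
Mean frequency = N / V = 9 / 4 = 2.25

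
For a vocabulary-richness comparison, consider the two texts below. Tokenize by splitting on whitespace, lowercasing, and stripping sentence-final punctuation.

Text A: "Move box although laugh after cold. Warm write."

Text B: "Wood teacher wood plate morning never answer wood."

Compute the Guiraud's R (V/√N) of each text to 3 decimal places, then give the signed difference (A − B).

0.707

A: V=8, N=8, R=2.828
B: V=6, N=8, R=2.121
Difference = 2.828 − 2.121 = 0.707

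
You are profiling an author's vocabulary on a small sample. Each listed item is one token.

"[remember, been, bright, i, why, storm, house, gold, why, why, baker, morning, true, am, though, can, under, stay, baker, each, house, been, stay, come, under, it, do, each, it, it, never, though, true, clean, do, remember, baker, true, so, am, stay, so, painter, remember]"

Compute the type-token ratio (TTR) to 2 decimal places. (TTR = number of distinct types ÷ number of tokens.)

N = 44 tokens, V = 24 types.
TTR = V / N = 24 / 44 = 0.55

0.55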